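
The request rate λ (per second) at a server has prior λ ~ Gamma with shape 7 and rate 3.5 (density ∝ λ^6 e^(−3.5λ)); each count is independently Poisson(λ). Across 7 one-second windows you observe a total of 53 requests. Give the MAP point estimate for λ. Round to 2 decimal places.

Σxᵢ = 53, n = 7.
Posterior ∝ λ^6e^(−3.5λ) · λ^53e^(−7λ) = λ^59e^(−10.5λ), i.e. Gamma(shape=60, rate=10.5).
The mode of a Gamma(a, b) with a ≥ 1 (shape–rate) is (a−1)/b = 59/10.5 ≈ 5.62.

λ̂_MAP = 5.62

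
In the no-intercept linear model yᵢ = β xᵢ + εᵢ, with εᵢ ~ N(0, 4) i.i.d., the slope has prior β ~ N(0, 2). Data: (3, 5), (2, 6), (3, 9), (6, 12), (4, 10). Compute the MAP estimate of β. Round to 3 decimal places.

β̂_MAP = 2.184

log p(β | y) = −Σ(yᵢ − βxᵢ)²/(2·4) − β²/(2·2) + const.
Setting the derivative to zero: Σxᵢ(yᵢ − βxᵢ)/4 − β/2 = 0, so β = Σxᵢyᵢ / (Σxᵢ² + σ²/τ²).
Σxᵢyᵢ = 3·5 + 2·6 + 3·9 + 6·12 + 4·10 = 166; Σxᵢ² = 74; σ²/τ² = 2.
β̂_MAP = 166 / (74 + 2) = 166/76 ≈ 2.184.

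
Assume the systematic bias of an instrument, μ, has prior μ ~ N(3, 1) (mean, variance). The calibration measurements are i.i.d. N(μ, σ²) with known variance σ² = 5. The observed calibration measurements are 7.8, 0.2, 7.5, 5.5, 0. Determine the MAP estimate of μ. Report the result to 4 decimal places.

n = 5; x̄ = (7.8 + 0.2 + 7.5 + 5.5 + 0)/5 = 21/5 = 4.2.
For a Normal prior and Normal likelihood with known variance, the posterior is Normal; its mode equals its mean, the precision-weighted average.
Prior precision 1/σ₀² = 1/1 = 1; data precision n/σ² = 5/5 = 1.
μ̂ = (1·3 + 1·4.2) / (1 + 1) = 7.2/2 = 3.6000.

μ̂_MAP = 3.6000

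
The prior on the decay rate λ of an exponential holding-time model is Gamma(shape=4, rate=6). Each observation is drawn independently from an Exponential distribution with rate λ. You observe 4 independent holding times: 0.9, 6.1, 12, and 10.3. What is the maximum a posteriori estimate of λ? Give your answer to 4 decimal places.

The Exponential(rate=λ) likelihood is ∝ λ^n e^(−λΣtᵢ). Here n = 4 and Σtᵢ = 0.9 + 6.1 + 12 + 10.3 = 29.3.
Posterior ∝ λ^3e^(−6λ) · λ^4e^(−29.3λ) = λ^7e^(−35.3λ), i.e. Gamma(8, 35.3).
Mode = (a−1)/b = 7/35.3 ≈ 0.1983.

λ̂_MAP = 0.1983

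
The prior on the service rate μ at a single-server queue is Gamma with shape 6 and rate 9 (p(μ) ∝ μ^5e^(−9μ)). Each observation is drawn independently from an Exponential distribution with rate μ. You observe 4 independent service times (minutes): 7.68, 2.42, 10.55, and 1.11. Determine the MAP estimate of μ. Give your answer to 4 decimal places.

μ̂_MAP = 0.2926

The Exponential(rate=μ) likelihood is ∝ μ^n e^(−μΣtᵢ). Here n = 4 and Σtᵢ = 7.68 + 2.42 + 10.55 + 1.11 = 21.76.
Posterior ∝ μ^5e^(−9μ) · μ^4e^(−21.76μ) = μ^9e^(−30.76μ), i.e. Gamma(10, 30.76).
Mode = (a−1)/b = 9/30.76 ≈ 0.2926.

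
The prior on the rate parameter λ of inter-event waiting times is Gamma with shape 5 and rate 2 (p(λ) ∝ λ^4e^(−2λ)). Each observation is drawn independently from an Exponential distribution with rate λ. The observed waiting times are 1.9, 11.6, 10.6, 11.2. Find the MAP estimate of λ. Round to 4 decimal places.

λ̂_MAP = 0.2145

The Exponential(rate=λ) likelihood is ∝ λ^n e^(−λΣtᵢ). Here n = 4 and Σtᵢ = 1.9 + 11.6 + 10.6 + 11.2 = 35.3.
Posterior ∝ λ^4e^(−2λ) · λ^4e^(−35.3λ) = λ^8e^(−37.3λ), i.e. Gamma(9, 37.3).
Mode = (a−1)/b = 8/37.3 ≈ 0.2145.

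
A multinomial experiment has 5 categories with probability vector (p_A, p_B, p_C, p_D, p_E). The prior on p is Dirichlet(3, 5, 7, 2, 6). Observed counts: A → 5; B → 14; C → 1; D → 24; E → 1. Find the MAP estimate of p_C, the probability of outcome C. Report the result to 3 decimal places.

MAP estimate of p_C = 0.111

The posterior is Dirichlet(αᵢ + nᵢ) = Dirichlet(8, 19, 8, 26, 7).
For a Dirichlet(a₁,…,a_K) with all aᵢ > 1, the mode has j-th component (aⱼ − 1)/(Σaᵢ − K).
Here Σaᵢ = 68 and K = 5, so p_C = (8 − 1)/(68 − 5) = 7/63 ≈ 0.111.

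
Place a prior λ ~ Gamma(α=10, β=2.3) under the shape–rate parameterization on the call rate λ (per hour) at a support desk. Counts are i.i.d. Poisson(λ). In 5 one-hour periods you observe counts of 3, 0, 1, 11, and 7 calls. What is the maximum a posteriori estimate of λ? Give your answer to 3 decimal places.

λ̂_MAP = 4.247

Σxᵢ = 3+0+1+11+7 = 22, with n = 5.
Posterior ∝ λ^9e^(−2.3λ) · λ^22e^(−5λ) = λ^31e^(−7.3λ), i.e. Gamma(shape=32, rate=7.3).
The mode of a Gamma(a, b) with a ≥ 1 (shape–rate) is (a−1)/b = 31/7.3 ≈ 4.247.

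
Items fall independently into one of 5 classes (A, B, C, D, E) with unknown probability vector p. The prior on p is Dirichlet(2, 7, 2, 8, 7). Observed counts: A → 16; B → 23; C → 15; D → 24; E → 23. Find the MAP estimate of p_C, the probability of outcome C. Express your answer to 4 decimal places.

The posterior is Dirichlet(αᵢ + nᵢ) = Dirichlet(18, 30, 17, 32, 30).
For a Dirichlet(a₁,…,a_K) with all aᵢ > 1, the mode has j-th component (aⱼ − 1)/(Σaᵢ − K).
Here Σaᵢ = 127 and K = 5, so p_C = (17 − 1)/(127 − 5) = 16/122 ≈ 0.1311.

MAP estimate of p_C = 0.1311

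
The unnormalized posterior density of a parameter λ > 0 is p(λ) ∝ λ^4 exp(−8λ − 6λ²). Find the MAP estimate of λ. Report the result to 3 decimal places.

λ̂_MAP = 0.333

ℓ'(λ) = 4/λ − 8 − 12λ. Setting this to zero and multiplying by λ: 12λ² + 8λ − 4 = 0.
λ = (−8 + √(8² + 4·12·4)) / (2·12) = (−8 + √256) / 24 = (−8 + 16)/24 = 1/3.
ℓ''(λ) = −4/λ² − 12 < 0, confirming a maximum.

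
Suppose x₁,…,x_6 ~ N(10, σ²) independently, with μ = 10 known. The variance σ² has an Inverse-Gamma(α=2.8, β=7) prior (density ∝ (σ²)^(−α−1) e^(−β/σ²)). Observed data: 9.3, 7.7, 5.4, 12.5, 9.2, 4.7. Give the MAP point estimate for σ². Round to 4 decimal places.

Sum of squared deviations about the known mean: SS = (9.3−10)² + (7.7−10)² + (5.4−10)² + (12.5−10)² + (9.2−10)² + (4.7−10)² = 61.92.
The Normal likelihood contributes (σ²)^(−n/2) exp(−SS/(2σ²)), so the posterior is Inverse-Gamma(α + n/2, β + SS/2) = Inverse-Gamma(5.8, 37.96).
The mode of Inverse-Gamma(a, b) is b/(a+1) = 37.96/6.8 ≈ 5.5824.

σ̂²_MAP = 5.5824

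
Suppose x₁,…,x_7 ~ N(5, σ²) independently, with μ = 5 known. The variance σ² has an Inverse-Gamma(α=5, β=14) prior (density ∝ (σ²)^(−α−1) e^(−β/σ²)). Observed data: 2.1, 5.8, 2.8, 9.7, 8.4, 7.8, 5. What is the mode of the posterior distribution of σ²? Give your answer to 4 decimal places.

σ̂²_MAP = 4.3884

Sum of squared deviations about the known mean: SS = (2.1−5)² + (5.8−5)² + (2.8−5)² + (9.7−5)² + (8.4−5)² + (7.8−5)² + (5−5)² = 55.38.
The Normal likelihood contributes (σ²)^(−n/2) exp(−SS/(2σ²)), so the posterior is Inverse-Gamma(α + n/2, β + SS/2) = Inverse-Gamma(8.5, 41.69).
The mode of Inverse-Gamma(a, b) is b/(a+1) = 41.69/9.5 ≈ 4.3884.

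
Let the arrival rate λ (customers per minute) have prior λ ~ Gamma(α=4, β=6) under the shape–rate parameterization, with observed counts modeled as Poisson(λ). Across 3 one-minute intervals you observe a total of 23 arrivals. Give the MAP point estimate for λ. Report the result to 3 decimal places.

λ̂_MAP = 2.889

Σxᵢ = 23, n = 3.
Posterior ∝ λ^3e^(−6λ) · λ^23e^(−3λ) = λ^26e^(−9λ), i.e. Gamma(shape=27, rate=9).
The mode of a Gamma(a, b) with a ≥ 1 (shape–rate) is (a−1)/b = 26/9 ≈ 2.889.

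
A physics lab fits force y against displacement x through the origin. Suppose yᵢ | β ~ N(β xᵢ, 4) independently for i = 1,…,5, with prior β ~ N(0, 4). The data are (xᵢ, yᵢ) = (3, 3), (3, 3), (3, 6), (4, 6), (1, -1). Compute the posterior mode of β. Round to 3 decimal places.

log p(β | y) = −Σ(yᵢ − βxᵢ)²/(2·4) − β²/(2·4) + const.
Setting the derivative to zero: Σxᵢ(yᵢ − βxᵢ)/4 − β/4 = 0, so β = Σxᵢyᵢ / (Σxᵢ² + σ²/τ²).
Σxᵢyᵢ = 3·3 + 3·3 + 3·6 + 4·6 + 1·(-1) = 59; Σxᵢ² = 44; σ²/τ² = 1.
β̂_MAP = 59 / (44 + 1) = 59/45 ≈ 1.311.

β̂_MAP = 1.311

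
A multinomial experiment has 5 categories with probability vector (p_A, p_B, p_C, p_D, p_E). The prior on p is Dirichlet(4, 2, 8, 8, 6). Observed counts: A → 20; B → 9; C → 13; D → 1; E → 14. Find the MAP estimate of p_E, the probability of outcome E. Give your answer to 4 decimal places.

MAP estimate of p_E = 0.2375

The posterior is Dirichlet(αᵢ + nᵢ) = Dirichlet(24, 11, 21, 9, 20).
For a Dirichlet(a₁,…,a_K) with all aᵢ > 1, the mode has j-th component (aⱼ − 1)/(Σaᵢ − K).
Here Σaᵢ = 85 and K = 5, so p_E = (20 − 1)/(85 − 5) = 19/80 ≈ 0.2375.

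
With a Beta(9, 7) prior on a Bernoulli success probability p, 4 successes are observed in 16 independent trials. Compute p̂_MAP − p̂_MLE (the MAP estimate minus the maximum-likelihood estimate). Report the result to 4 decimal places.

Posterior is Beta(13, 19); MAP = (13−1)/(32−2) = 12/30 ≈ 0.40000.
MLE ignores the prior: p̂_MLE = k/n = 4/16 ≈ 0.25000.
Difference = 12/30 − 4/16 = 3/20 ≈ 0.1500.

MAP − MLE = 0.1500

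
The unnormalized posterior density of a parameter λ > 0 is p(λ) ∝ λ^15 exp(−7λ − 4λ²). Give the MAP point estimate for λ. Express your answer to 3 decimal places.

λ̂_MAP = 1.000

ℓ'(λ) = 15/λ − 7 − 8λ. Setting this to zero and multiplying by λ: 8λ² + 7λ − 15 = 0.
λ = (−7 + √(7² + 4·8·15)) / (2·8) = (−7 + √529) / 16 = (−7 + 23)/16 = 1.
ℓ''(λ) = −15/λ² − 8 < 0, confirming a maximum.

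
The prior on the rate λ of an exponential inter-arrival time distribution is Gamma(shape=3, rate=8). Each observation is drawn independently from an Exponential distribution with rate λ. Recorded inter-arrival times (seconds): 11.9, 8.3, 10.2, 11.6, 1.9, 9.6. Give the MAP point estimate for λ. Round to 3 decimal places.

The Exponential(rate=λ) likelihood is ∝ λ^n e^(−λΣtᵢ). Here n = 6 and Σtᵢ = 11.9 + 8.3 + 10.2 + 11.6 + 1.9 + 9.6 = 53.5.
Posterior ∝ λ^2e^(−8λ) · λ^6e^(−53.5λ) = λ^8e^(−61.5λ), i.e. Gamma(9, 61.5).
Mode = (a−1)/b = 8/61.5 ≈ 0.130.

λ̂_MAP = 0.130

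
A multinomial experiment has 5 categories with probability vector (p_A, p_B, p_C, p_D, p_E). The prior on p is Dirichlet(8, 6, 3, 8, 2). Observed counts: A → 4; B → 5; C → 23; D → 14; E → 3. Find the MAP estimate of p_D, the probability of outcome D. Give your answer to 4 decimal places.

The posterior is Dirichlet(αᵢ + nᵢ) = Dirichlet(12, 11, 26, 22, 5).
For a Dirichlet(a₁,…,a_K) with all aᵢ > 1, the mode has j-th component (aⱼ − 1)/(Σaᵢ − K).
Here Σaᵢ = 76 and K = 5, so p_D = (22 − 1)/(76 − 5) = 21/71 ≈ 0.2958.

MAP estimate of p_D = 0.2958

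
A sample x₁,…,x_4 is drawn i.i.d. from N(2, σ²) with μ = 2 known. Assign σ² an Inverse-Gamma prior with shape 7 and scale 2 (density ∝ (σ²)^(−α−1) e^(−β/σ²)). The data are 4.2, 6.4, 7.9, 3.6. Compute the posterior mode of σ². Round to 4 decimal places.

σ̂²_MAP = 3.2785

Sum of squared deviations about the known mean: SS = (4.2−2)² + (6.4−2)² + (7.9−2)² + (3.6−2)² = 61.57.
The Normal likelihood contributes (σ²)^(−n/2) exp(−SS/(2σ²)), so the posterior is Inverse-Gamma(α + n/2, β + SS/2) = Inverse-Gamma(9, 32.785).
The mode of Inverse-Gamma(a, b) is b/(a+1) = 32.785/10 ≈ 3.2785.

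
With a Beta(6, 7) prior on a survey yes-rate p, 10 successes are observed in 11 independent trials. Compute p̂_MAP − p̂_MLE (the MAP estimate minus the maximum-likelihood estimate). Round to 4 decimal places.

Posterior is Beta(16, 8); MAP = (16−1)/(24−2) = 15/22 ≈ 0.68182.
MLE ignores the prior: p̂_MLE = k/n = 10/11 ≈ 0.90909.
Difference = 15/22 − 10/11 = -5/22 ≈ -0.2273.

MAP − MLE = -0.2273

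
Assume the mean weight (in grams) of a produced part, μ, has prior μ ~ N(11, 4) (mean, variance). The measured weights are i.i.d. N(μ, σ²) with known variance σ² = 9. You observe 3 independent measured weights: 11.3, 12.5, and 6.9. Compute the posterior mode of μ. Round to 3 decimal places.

μ̂_MAP = 10.562

n = 3; x̄ = (11.3 + 12.5 + 6.9)/3 = 30.7/3 = 307/30 ≈ 10.2333.
For a Normal prior and Normal likelihood with known variance, the posterior is Normal; its mode equals its mean, the precision-weighted average.
Prior precision 1/σ₀² = 1/4 = 0.25; data precision n/σ² = 3/9 = 1/3.
μ̂ = (0.25·11 + (1/3)·(307/30)) / (0.25 + 1/3) = (1109/180)/(7/12) = 1109/105 ≈ 10.562.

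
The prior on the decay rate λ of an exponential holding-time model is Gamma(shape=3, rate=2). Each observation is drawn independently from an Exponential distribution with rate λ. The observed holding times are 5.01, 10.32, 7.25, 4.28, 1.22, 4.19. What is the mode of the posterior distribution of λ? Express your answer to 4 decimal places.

The Exponential(rate=λ) likelihood is ∝ λ^n e^(−λΣtᵢ). Here n = 6 and Σtᵢ = 5.01 + 10.32 + 7.25 + 4.28 + 1.22 + 4.19 = 32.27.
Posterior ∝ λ^2e^(−2λ) · λ^6e^(−32.27λ) = λ^8e^(−34.27λ), i.e. Gamma(9, 34.27).
Mode = (a−1)/b = 8/34.27 ≈ 0.2334.

λ̂_MAP = 0.2334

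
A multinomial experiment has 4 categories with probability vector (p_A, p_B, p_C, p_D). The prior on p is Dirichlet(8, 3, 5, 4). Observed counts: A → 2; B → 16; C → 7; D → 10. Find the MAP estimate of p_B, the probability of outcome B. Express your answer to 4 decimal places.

MAP estimate of p_B = 0.3529

The posterior is Dirichlet(αᵢ + nᵢ) = Dirichlet(10, 19, 12, 14).
For a Dirichlet(a₁,…,a_K) with all aᵢ > 1, the mode has j-th component (aⱼ − 1)/(Σaᵢ − K).
Here Σaᵢ = 55 and K = 4, so p_B = (19 − 1)/(55 − 4) = 18/51 ≈ 0.3529.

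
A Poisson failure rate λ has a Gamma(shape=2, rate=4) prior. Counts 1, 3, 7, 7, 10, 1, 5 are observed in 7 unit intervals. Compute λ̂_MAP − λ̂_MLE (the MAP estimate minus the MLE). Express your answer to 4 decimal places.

MAP − MLE = -1.6753

Σxᵢ = 34. Posterior is Gamma(36, 11); MAP = (36−1)/11 = 35/11 ≈ 3.18182.
MLE = x̄ = 34/7 ≈ 4.85714.
Difference = 35/11 − 34/7 = -129/77 ≈ -1.6753.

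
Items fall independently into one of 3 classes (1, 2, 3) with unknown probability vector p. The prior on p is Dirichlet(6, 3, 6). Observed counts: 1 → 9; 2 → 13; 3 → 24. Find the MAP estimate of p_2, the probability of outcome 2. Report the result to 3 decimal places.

MAP estimate: 0.259

The posterior is Dirichlet(αᵢ + nᵢ) = Dirichlet(15, 16, 30).
For a Dirichlet(a₁,…,a_K) with all aᵢ > 1, the mode has j-th component (aⱼ − 1)/(Σaᵢ − K).
Here Σaᵢ = 61 and K = 3, so p_2 = (16 − 1)/(61 − 3) = 15/58 ≈ 0.259.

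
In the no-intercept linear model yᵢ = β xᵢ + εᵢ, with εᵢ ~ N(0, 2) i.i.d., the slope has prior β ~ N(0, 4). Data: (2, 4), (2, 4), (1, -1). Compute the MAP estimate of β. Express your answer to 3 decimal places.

log p(β | y) = −Σ(yᵢ − βxᵢ)²/(2·2) − β²/(2·4) + const.
Setting the derivative to zero: Σxᵢ(yᵢ − βxᵢ)/2 − β/4 = 0, so β = Σxᵢyᵢ / (Σxᵢ² + σ²/τ²).
Σxᵢyᵢ = 2·4 + 2·4 + 1·(-1) = 15; Σxᵢ² = 9; σ²/τ² = 0.5.
β̂_MAP = 15 / (9 + 0.5) = 15/9.5 ≈ 1.579.

β̂_MAP = 1.579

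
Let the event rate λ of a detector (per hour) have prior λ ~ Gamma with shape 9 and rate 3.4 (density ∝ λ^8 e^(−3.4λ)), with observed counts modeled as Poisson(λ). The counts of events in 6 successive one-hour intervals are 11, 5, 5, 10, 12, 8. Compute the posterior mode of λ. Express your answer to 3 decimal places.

λ̂_MAP = 6.277

Σxᵢ = 11+5+5+10+12+8 = 51, with n = 6.
Posterior ∝ λ^8e^(−3.4λ) · λ^51e^(−6λ) = λ^59e^(−9.4λ), i.e. Gamma(shape=60, rate=9.4).
The mode of a Gamma(a, b) with a ≥ 1 (shape–rate) is (a−1)/b = 59/9.4 ≈ 6.277.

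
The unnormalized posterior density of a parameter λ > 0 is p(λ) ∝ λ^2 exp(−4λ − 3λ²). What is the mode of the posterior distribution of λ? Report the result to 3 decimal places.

ℓ'(λ) = 2/λ − 4 − 6λ. Setting this to zero and multiplying by λ: 6λ² + 4λ − 2 = 0.
λ = (−4 + √(4² + 4·6·2)) / (2·6) = (−4 + √64) / 12 = (−4 + 8)/12 = 1/3.
ℓ''(λ) = −2/λ² − 6 < 0, confirming a maximum.

λ̂_MAP = 0.333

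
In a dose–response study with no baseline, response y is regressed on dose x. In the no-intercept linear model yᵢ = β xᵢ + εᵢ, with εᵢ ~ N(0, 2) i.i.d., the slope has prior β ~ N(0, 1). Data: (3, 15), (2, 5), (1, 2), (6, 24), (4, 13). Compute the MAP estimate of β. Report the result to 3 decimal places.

log p(β | y) = −Σ(yᵢ − βxᵢ)²/(2·2) − β²/(2·1) + const.
Setting the derivative to zero: Σxᵢ(yᵢ − βxᵢ)/2 − β/1 = 0, so β = Σxᵢyᵢ / (Σxᵢ² + σ²/τ²).
Σxᵢyᵢ = 3·15 + 2·5 + 1·2 + 6·24 + 4·13 = 253; Σxᵢ² = 66; σ²/τ² = 2.
β̂_MAP = 253 / (66 + 2) = 253/68 ≈ 3.721.

β̂_MAP = 3.721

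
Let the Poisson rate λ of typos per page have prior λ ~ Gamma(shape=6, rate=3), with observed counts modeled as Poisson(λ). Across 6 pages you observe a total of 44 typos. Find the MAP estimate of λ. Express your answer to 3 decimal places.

Σxᵢ = 44, n = 6.
Posterior ∝ λ^5e^(−3λ) · λ^44e^(−6λ) = λ^49e^(−9λ), i.e. Gamma(shape=50, rate=9).
The mode of a Gamma(a, b) with a ≥ 1 (shape–rate) is (a−1)/b = 49/9 ≈ 5.444.

λ̂_MAP = 5.444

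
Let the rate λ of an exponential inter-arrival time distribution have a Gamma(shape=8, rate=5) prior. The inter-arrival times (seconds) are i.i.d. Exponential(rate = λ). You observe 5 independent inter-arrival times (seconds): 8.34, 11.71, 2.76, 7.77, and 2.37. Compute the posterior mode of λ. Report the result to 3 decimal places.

The Exponential(rate=λ) likelihood is ∝ λ^n e^(−λΣtᵢ). Here n = 5 and Σtᵢ = 8.34 + 11.71 + 2.76 + 7.77 + 2.37 = 32.95.
Posterior ∝ λ^7e^(−5λ) · λ^5e^(−32.95λ) = λ^12e^(−37.95λ), i.e. Gamma(13, 37.95).
Mode = (a−1)/b = 12/37.95 ≈ 0.316.

λ̂_MAP = 0.316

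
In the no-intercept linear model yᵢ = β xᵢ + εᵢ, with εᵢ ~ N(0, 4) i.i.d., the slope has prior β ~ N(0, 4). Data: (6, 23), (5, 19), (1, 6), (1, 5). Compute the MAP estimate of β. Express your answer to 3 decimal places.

log p(β | y) = −Σ(yᵢ − βxᵢ)²/(2·4) − β²/(2·4) + const.
Setting the derivative to zero: Σxᵢ(yᵢ − βxᵢ)/4 − β/4 = 0, so β = Σxᵢyᵢ / (Σxᵢ² + σ²/τ²).
Σxᵢyᵢ = 6·23 + 5·19 + 1·6 + 1·5 = 244; Σxᵢ² = 63; σ²/τ² = 1.
β̂_MAP = 244 / (63 + 1) = 244/64 ≈ 3.813.

β̂_MAP = 3.813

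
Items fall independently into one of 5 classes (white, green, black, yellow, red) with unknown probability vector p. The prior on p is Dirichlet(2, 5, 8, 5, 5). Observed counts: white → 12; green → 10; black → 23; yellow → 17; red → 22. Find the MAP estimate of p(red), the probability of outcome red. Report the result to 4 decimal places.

The posterior is Dirichlet(αᵢ + nᵢ) = Dirichlet(14, 15, 31, 22, 27).
For a Dirichlet(a₁,…,a_K) with all aᵢ > 1, the mode has j-th component (aⱼ − 1)/(Σaᵢ − K).
Here Σaᵢ = 109 and K = 5, so p(red) = (27 − 1)/(109 − 5) = 26/104 ≈ 0.2500.

MAP estimate of p(red) = 0.2500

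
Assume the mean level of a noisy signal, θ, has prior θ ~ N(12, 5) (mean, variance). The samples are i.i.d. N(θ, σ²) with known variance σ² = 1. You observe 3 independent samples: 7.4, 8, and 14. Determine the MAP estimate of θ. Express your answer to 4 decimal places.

θ̂_MAP = 9.9375

n = 3; x̄ = (7.4 + 8 + 14)/3 = 29.4/3 = 9.8.
For a Normal prior and Normal likelihood with known variance, the posterior is Normal; its mode equals its mean, the precision-weighted average.
Prior precision 1/σ₀² = 1/5 = 0.2; data precision n/σ² = 3/1 = 3.
θ̂ = (0.2·12 + 3·9.8) / (0.2 + 3) = 31.8/3.2 = 9.9375.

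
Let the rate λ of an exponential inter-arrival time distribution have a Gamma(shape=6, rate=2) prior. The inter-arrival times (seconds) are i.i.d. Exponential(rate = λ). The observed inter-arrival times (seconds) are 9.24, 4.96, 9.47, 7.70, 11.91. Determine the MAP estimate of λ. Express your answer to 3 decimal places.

λ̂_MAP = 0.221

The Exponential(rate=λ) likelihood is ∝ λ^n e^(−λΣtᵢ). Here n = 5 and Σtᵢ = 9.24 + 4.96 + 9.47 + 7.70 + 11.91 = 43.28.
Posterior ∝ λ^5e^(−2λ) · λ^5e^(−43.28λ) = λ^10e^(−45.28λ), i.e. Gamma(11, 45.28).
Mode = (a−1)/b = 10/45.28 ≈ 0.221.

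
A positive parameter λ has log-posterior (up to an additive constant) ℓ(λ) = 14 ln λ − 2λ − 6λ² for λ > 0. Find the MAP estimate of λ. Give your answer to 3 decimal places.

λ̂_MAP = 1.000

ℓ'(λ) = 14/λ − 2 − 12λ. Setting this to zero and multiplying by λ: 12λ² + 2λ − 14 = 0.
λ = (−2 + √(2² + 4·12·14)) / (2·12) = (−2 + √676) / 24 = (−2 + 26)/24 = 1.
ℓ''(λ) = −14/λ² − 12 < 0, confirming a maximum.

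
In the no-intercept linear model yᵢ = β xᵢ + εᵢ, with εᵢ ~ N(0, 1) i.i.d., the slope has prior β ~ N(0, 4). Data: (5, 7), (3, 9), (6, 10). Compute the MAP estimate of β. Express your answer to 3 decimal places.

β̂_MAP = 1.737

log p(β | y) = −Σ(yᵢ − βxᵢ)²/(2·1) − β²/(2·4) + const.
Setting the derivative to zero: Σxᵢ(yᵢ − βxᵢ)/1 − β/4 = 0, so β = Σxᵢyᵢ / (Σxᵢ² + σ²/τ²).
Σxᵢyᵢ = 5·7 + 3·9 + 6·10 = 122; Σxᵢ² = 70; σ²/τ² = 0.25.
β̂_MAP = 122 / (70 + 0.25) = 122/70.25 ≈ 1.737.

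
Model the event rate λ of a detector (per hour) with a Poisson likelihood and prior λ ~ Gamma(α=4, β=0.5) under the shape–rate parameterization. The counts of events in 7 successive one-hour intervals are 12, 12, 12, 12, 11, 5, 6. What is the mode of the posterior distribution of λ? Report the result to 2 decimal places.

λ̂_MAP = 9.73

Σxᵢ = 12+12+12+12+11+5+6 = 70, with n = 7.
Posterior ∝ λ^3e^(−0.5λ) · λ^70e^(−7λ) = λ^73e^(−7.5λ), i.e. Gamma(shape=74, rate=7.5).
The mode of a Gamma(a, b) with a ≥ 1 (shape–rate) is (a−1)/b = 73/7.5 ≈ 9.73.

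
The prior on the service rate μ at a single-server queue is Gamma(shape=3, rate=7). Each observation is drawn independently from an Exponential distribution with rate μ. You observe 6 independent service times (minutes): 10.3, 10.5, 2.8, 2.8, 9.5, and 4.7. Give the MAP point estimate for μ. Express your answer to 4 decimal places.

The Exponential(rate=μ) likelihood is ∝ μ^n e^(−μΣtᵢ). Here n = 6 and Σtᵢ = 10.3 + 10.5 + 2.8 + 2.8 + 9.5 + 4.7 = 40.6.
Posterior ∝ μ^2e^(−7μ) · μ^6e^(−40.6μ) = μ^8e^(−47.6μ), i.e. Gamma(9, 47.6).
Mode = (a−1)/b = 8/47.6 ≈ 0.1681.

μ̂_MAP = 0.1681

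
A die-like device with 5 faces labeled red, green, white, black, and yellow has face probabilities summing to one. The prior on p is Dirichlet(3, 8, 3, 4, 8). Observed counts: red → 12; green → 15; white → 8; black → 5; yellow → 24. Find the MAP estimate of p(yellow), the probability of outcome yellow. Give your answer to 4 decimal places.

MAP estimate of p(yellow) = 0.3647

The posterior is Dirichlet(αᵢ + nᵢ) = Dirichlet(15, 23, 11, 9, 32).
For a Dirichlet(a₁,…,a_K) with all aᵢ > 1, the mode has j-th component (aⱼ − 1)/(Σaᵢ − K).
Here Σaᵢ = 90 and K = 5, so p(yellow) = (32 − 1)/(90 − 5) = 31/85 ≈ 0.3647.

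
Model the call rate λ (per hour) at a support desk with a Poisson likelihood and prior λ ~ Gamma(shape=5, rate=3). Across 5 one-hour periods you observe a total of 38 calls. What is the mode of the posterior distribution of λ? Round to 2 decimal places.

λ̂_MAP = 5.25

Σxᵢ = 38, n = 5.
Posterior ∝ λ^4e^(−3λ) · λ^38e^(−5λ) = λ^42e^(−8λ), i.e. Gamma(shape=43, rate=8).
The mode of a Gamma(a, b) with a ≥ 1 (shape–rate) is (a−1)/b = 42/8 ≈ 5.25.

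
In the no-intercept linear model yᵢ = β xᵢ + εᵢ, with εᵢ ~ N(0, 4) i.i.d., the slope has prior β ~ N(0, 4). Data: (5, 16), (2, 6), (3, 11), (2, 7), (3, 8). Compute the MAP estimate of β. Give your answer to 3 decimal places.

log p(β | y) = −Σ(yᵢ − βxᵢ)²/(2·4) − β²/(2·4) + const.
Setting the derivative to zero: Σxᵢ(yᵢ − βxᵢ)/4 − β/4 = 0, so β = Σxᵢyᵢ / (Σxᵢ² + σ²/τ²).
Σxᵢyᵢ = 5·16 + 2·6 + 3·11 + 2·7 + 3·8 = 163; Σxᵢ² = 51; σ²/τ² = 1.
β̂_MAP = 163 / (51 + 1) = 163/52 ≈ 3.135.

β̂_MAP = 3.135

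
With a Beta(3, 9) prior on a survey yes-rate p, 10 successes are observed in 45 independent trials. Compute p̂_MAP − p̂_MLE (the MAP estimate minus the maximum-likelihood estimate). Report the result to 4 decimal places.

Posterior is Beta(13, 44); MAP = (13−1)/(57−2) = 12/55 ≈ 0.21818.
MLE ignores the prior: p̂_MLE = k/n = 10/45 ≈ 0.22222.
Difference = 12/55 − 10/45 = -2/495 ≈ -0.0040.

MAP − MLE = -0.0040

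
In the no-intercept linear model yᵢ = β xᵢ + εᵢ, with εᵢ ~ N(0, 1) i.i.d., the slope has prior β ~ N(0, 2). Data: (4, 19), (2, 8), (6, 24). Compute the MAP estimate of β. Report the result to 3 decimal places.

log p(β | y) = −Σ(yᵢ − βxᵢ)²/(2·1) − β²/(2·2) + const.
Setting the derivative to zero: Σxᵢ(yᵢ − βxᵢ)/1 − β/2 = 0, so β = Σxᵢyᵢ / (Σxᵢ² + σ²/τ²).
Σxᵢyᵢ = 4·19 + 2·8 + 6·24 = 236; Σxᵢ² = 56; σ²/τ² = 0.5.
β̂_MAP = 236 / (56 + 0.5) = 236/56.5 ≈ 4.177.

β̂_MAP = 4.177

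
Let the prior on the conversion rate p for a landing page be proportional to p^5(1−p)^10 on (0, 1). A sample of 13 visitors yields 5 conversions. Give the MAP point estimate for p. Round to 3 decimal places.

The prior density ∝ p^5(1−p)^10 is the kernel of Beta(6, 11).
Data: 5 successes in 13 trials. The binomial likelihood contributes p^5(1−p)^8, so the posterior is Beta(6+5, 11+8) = Beta(11, 19).
For Beta(a, b) with a, b > 1 the mode is (a−1)/(a+b−2) = 10/28 ≈ 0.357.

p̂_MAP = 0.357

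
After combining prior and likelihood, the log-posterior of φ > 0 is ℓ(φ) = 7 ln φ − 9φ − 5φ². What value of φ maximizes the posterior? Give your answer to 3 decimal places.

φ̂_MAP = 0.500

ℓ'(φ) = 7/φ − 9 − 10φ. Setting this to zero and multiplying by φ: 10φ² + 9φ − 7 = 0.
φ = (−9 + √(9² + 4·10·7)) / (2·10) = (−9 + √361) / 20 = (−9 + 19)/20 = 1/2.
ℓ''(φ) = −7/φ² − 10 < 0, confirming a maximum.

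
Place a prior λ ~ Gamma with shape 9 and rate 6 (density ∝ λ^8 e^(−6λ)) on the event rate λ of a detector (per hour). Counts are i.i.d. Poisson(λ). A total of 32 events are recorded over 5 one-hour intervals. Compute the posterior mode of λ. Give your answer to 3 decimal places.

Σxᵢ = 32, n = 5.
Posterior ∝ λ^8e^(−6λ) · λ^32e^(−5λ) = λ^40e^(−11λ), i.e. Gamma(shape=41, rate=11).
The mode of a Gamma(a, b) with a ≥ 1 (shape–rate) is (a−1)/b = 40/11 ≈ 3.636.

λ̂_MAP = 3.636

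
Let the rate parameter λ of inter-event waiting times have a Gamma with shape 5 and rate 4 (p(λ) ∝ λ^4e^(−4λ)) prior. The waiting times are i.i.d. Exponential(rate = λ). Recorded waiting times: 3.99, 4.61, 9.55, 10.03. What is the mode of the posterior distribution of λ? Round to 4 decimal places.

The Exponential(rate=λ) likelihood is ∝ λ^n e^(−λΣtᵢ). Here n = 4 and Σtᵢ = 3.99 + 4.61 + 9.55 + 10.03 = 28.18.
Posterior ∝ λ^4e^(−4λ) · λ^4e^(−28.18λ) = λ^8e^(−32.18λ), i.e. Gamma(9, 32.18).
Mode = (a−1)/b = 8/32.18 ≈ 0.2486.

λ̂_MAP = 0.2486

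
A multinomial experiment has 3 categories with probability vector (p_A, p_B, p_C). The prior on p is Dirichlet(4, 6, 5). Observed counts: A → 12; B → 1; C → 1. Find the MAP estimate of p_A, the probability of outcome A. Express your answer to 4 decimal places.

The posterior is Dirichlet(αᵢ + nᵢ) = Dirichlet(16, 7, 6).
For a Dirichlet(a₁,…,a_K) with all aᵢ > 1, the mode has j-th component (aⱼ − 1)/(Σaᵢ − K).
Here Σaᵢ = 29 and K = 3, so p_A = (16 − 1)/(29 − 3) = 15/26 ≈ 0.5769.

MAP estimate of p_A = 0.5769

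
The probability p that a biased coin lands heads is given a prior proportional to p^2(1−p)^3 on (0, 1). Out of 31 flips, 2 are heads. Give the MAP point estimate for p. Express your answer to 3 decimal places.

p̂_MAP = 0.111

The prior density ∝ p^2(1−p)^3 is the kernel of Beta(3, 4).
Data: 2 successes in 31 trials. The binomial likelihood contributes p^2(1−p)^29, so the posterior is Beta(3+2, 4+29) = Beta(5, 33).
For Beta(a, b) with a, b > 1 the mode is (a−1)/(a+b−2) = 4/36 ≈ 0.111.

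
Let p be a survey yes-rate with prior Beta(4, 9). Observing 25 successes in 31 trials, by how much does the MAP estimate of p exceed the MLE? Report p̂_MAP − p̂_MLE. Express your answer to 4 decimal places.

MAP − MLE = -0.1398

Posterior is Beta(29, 15); MAP = (29−1)/(44−2) = 28/42 ≈ 0.66667.
MLE ignores the prior: p̂_MLE = k/n = 25/31 ≈ 0.80645.
Difference = 28/42 − 25/31 = -13/93 ≈ -0.1398.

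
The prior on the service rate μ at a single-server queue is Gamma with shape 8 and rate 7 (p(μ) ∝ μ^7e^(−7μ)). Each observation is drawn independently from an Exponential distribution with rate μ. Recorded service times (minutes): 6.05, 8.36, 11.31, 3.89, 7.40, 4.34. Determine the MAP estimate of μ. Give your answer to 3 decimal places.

μ̂_MAP = 0.269

The Exponential(rate=μ) likelihood is ∝ μ^n e^(−μΣtᵢ). Here n = 6 and Σtᵢ = 6.05 + 8.36 + 11.31 + 3.89 + 7.40 + 4.34 = 41.35.
Posterior ∝ μ^7e^(−7μ) · μ^6e^(−41.35μ) = μ^13e^(−48.35μ), i.e. Gamma(14, 48.35).
Mode = (a−1)/b = 13/48.35 ≈ 0.269.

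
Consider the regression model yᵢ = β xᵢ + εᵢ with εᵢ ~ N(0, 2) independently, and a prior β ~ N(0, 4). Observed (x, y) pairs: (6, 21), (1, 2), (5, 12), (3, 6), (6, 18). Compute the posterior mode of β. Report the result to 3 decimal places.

log p(β | y) = −Σ(yᵢ − βxᵢ)²/(2·2) − β²/(2·4) + const.
Setting the derivative to zero: Σxᵢ(yᵢ − βxᵢ)/2 − β/4 = 0, so β = Σxᵢyᵢ / (Σxᵢ² + σ²/τ²).
Σxᵢyᵢ = 6·21 + 1·2 + 5·12 + 3·6 + 6·18 = 314; Σxᵢ² = 107; σ²/τ² = 0.5.
β̂_MAP = 314 / (107 + 0.5) = 314/107.5 ≈ 2.921.

β̂_MAP = 2.921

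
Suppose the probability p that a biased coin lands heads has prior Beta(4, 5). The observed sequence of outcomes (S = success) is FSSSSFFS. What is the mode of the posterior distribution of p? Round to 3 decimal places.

Prior: Beta(4, 5).
Data: 5 successes in 8 trials (from the sequence). The binomial likelihood contributes p^5(1−p)^3, so the posterior is Beta(4+5, 5+3) = Beta(9, 8).
For Beta(a, b) with a, b > 1 the mode is (a−1)/(a+b−2) = 8/15 ≈ 0.533.

p̂_MAP = 0.533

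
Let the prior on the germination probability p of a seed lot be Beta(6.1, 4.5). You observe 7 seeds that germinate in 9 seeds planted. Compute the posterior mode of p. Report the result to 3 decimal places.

p̂_MAP = 0.688

Prior: Beta(6.1, 4.5).
Data: 7 successes in 9 trials. The binomial likelihood contributes p^7(1−p)^2, so the posterior is Beta(6.1+7, 4.5+2) = Beta(13.1, 6.5).
For Beta(a, b) with a, b > 1 the mode is (a−1)/(a+b−2) = 12.1/17.6 ≈ 0.688.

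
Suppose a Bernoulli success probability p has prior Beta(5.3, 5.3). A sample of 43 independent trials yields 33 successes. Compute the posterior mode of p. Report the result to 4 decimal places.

p̂_MAP = 0.7229

Prior: Beta(5.3, 5.3).
Data: 33 successes in 43 trials. The binomial likelihood contributes p^33(1−p)^10, so the posterior is Beta(5.3+33, 5.3+10) = Beta(38.3, 15.3).
For Beta(a, b) with a, b > 1 the mode is (a−1)/(a+b−2) = 37.3/51.6 ≈ 0.7229.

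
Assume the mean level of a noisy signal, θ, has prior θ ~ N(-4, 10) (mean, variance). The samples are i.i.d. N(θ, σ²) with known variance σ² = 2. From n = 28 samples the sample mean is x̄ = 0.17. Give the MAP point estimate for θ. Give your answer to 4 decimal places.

n = 28, x̄ = 0.17.
For a Normal prior and Normal likelihood with known variance, the posterior is Normal; its mode equals its mean, the precision-weighted average.
Prior precision 1/σ₀² = 1/10 = 0.1; data precision n/σ² = 28/2 = 14.
θ̂ = (0.1·(-4) + 14·0.17) / (0.1 + 14) = 1.98/14.1 = 33/235 ≈ 0.1404.

θ̂_MAP = 0.1404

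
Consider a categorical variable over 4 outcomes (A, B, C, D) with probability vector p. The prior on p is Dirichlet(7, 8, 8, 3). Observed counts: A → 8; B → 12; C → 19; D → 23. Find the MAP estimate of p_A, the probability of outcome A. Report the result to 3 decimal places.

The posterior is Dirichlet(αᵢ + nᵢ) = Dirichlet(15, 20, 27, 26).
For a Dirichlet(a₁,…,a_K) with all aᵢ > 1, the mode has j-th component (aⱼ − 1)/(Σaᵢ − K).
Here Σaᵢ = 88 and K = 4, so p_A = (15 − 1)/(88 − 4) = 14/84 ≈ 0.167.

MAP estimate of p_A = 0.167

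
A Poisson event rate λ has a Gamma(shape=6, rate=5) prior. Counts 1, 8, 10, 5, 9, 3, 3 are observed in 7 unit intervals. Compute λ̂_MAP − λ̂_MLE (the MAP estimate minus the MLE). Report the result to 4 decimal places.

MAP − MLE = -1.9048

Σxᵢ = 39. Posterior is Gamma(45, 12); MAP = (45−1)/12 = 44/12 ≈ 3.66667.
MLE = x̄ = 39/7 ≈ 5.57143.
Difference = 44/12 − 39/7 = -40/21 ≈ -1.9048.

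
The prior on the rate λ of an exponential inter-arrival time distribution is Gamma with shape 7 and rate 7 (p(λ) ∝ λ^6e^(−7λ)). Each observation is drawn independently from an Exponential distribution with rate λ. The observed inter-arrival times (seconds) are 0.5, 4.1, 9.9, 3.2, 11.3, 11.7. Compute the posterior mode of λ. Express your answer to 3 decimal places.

λ̂_MAP = 0.252

The Exponential(rate=λ) likelihood is ∝ λ^n e^(−λΣtᵢ). Here n = 6 and Σtᵢ = 0.5 + 4.1 + 9.9 + 3.2 + 11.3 + 11.7 = 40.7.
Posterior ∝ λ^6e^(−7λ) · λ^6e^(−40.7λ) = λ^12e^(−47.7λ), i.e. Gamma(13, 47.7).
Mode = (a−1)/b = 12/47.7 ≈ 0.252.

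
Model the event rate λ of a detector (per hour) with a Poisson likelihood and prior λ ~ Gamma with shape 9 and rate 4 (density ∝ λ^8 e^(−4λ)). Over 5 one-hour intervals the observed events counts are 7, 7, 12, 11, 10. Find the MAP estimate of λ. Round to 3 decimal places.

λ̂_MAP = 6.111

Σxᵢ = 7+7+12+11+10 = 47, with n = 5.
Posterior ∝ λ^8e^(−4λ) · λ^47e^(−5λ) = λ^55e^(−9λ), i.e. Gamma(shape=56, rate=9).
The mode of a Gamma(a, b) with a ≥ 1 (shape–rate) is (a−1)/b = 55/9 ≈ 6.111.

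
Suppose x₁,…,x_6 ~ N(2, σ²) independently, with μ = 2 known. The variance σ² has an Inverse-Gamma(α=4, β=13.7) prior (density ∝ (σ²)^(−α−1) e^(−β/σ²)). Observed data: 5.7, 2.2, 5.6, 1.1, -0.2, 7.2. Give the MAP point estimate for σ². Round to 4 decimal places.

Sum of squared deviations about the known mean: SS = (5.7−2)² + (2.2−2)² + (5.6−2)² + (1.1−2)² + (-0.2−2)² + (7.2−2)² = 59.38.
The Normal likelihood contributes (σ²)^(−n/2) exp(−SS/(2σ²)), so the posterior is Inverse-Gamma(α + n/2, β + SS/2) = Inverse-Gamma(7, 43.39).
The mode of Inverse-Gamma(a, b) is b/(a+1) = 43.39/8 ≈ 5.4238.

σ̂²_MAP = 5.4238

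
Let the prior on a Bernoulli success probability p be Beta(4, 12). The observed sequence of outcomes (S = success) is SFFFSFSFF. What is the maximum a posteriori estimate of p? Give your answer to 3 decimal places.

p̂_MAP = 0.261

Prior: Beta(4, 12).
Data: 3 successes in 9 trials (from the sequence). The binomial likelihood contributes p^3(1−p)^6, so the posterior is Beta(4+3, 12+6) = Beta(7, 18).
For Beta(a, b) with a, b > 1 the mode is (a−1)/(a+b−2) = 6/23 ≈ 0.261.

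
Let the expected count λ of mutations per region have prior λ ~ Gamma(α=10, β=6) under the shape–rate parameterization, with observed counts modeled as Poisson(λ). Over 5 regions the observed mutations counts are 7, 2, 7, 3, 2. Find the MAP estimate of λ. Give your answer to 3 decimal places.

Σxᵢ = 7+2+7+3+2 = 21, with n = 5.
Posterior ∝ λ^9e^(−6λ) · λ^21e^(−5λ) = λ^30e^(−11λ), i.e. Gamma(shape=31, rate=11).
The mode of a Gamma(a, b) with a ≥ 1 (shape–rate) is (a−1)/b = 30/11 ≈ 2.727.

λ̂_MAP = 2.727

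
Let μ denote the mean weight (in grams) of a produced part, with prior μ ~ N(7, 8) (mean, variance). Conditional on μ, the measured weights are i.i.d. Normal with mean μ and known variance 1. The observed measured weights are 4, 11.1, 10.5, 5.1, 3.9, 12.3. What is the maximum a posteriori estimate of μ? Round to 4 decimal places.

μ̂_MAP = 7.8000

n = 6; x̄ = (4 + 11.1 + 10.5 + 5.1 + 3.9 + 12.3)/6 = 46.9/6 = 469/60 ≈ 7.8167.
For a Normal prior and Normal likelihood with known variance, the posterior is Normal; its mode equals its mean, the precision-weighted average.
Prior precision 1/σ₀² = 1/8 = 0.125; data precision n/σ² = 6/1 = 6.
μ̂ = (0.125·7 + 6·(469/60)) / (0.125 + 6) = 47.775/6.125 = 7.8000.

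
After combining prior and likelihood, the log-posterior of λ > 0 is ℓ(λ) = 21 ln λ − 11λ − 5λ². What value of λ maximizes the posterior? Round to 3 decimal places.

ℓ'(λ) = 21/λ − 11 − 10λ. Setting this to zero and multiplying by λ: 10λ² + 11λ − 21 = 0.
λ = (−11 + √(11² + 4·10·21)) / (2·10) = (−11 + √961) / 20 = (−11 + 31)/20 = 1.
ℓ''(λ) = −21/λ² − 10 < 0, confirming a maximum.

λ̂_MAP = 1.000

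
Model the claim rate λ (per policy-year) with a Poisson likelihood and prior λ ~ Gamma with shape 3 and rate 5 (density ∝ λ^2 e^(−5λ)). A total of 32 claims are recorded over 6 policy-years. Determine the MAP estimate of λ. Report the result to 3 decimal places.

Σxᵢ = 32, n = 6.
Posterior ∝ λ^2e^(−5λ) · λ^32e^(−6λ) = λ^34e^(−11λ), i.e. Gamma(shape=35, rate=11).
The mode of a Gamma(a, b) with a ≥ 1 (shape–rate) is (a−1)/b = 34/11 ≈ 3.091.

λ̂_MAP = 3.091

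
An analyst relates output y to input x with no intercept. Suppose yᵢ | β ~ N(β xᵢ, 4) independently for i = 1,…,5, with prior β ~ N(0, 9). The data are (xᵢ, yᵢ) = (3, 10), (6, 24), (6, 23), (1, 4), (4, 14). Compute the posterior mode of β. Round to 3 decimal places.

log p(β | y) = −Σ(yᵢ − βxᵢ)²/(2·4) − β²/(2·9) + const.
Setting the derivative to zero: Σxᵢ(yᵢ − βxᵢ)/4 − β/9 = 0, so β = Σxᵢyᵢ / (Σxᵢ² + σ²/τ²).
Σxᵢyᵢ = 3·10 + 6·24 + 6·23 + 1·4 + 4·14 = 372; Σxᵢ² = 98; σ²/τ² = 4/9.
β̂_MAP = 372 / (98 + 4/9) = 372/(886/9) = 1674/443 ≈ 3.779.

β̂_MAP = 3.779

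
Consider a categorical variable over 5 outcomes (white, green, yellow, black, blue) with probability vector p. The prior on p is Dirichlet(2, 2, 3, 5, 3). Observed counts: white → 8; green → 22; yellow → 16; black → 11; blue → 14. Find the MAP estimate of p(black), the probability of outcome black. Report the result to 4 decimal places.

MAP estimate of p(black) = 0.1852

The posterior is Dirichlet(αᵢ + nᵢ) = Dirichlet(10, 24, 19, 16, 17).
For a Dirichlet(a₁,…,a_K) with all aᵢ > 1, the mode has j-th component (aⱼ − 1)/(Σaᵢ − K).
Here Σaᵢ = 86 and K = 5, so p(black) = (16 − 1)/(86 − 5) = 15/81 ≈ 0.1852.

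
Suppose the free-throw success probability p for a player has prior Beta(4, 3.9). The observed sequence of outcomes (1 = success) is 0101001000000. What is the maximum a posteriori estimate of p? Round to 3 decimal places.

Prior: Beta(4, 3.9).
Data: 3 successes in 13 trials (from the sequence). The binomial likelihood contributes p^3(1−p)^10, so the posterior is Beta(4+3, 3.9+10) = Beta(7, 13.9).
For Beta(a, b) with a, b > 1 the mode is (a−1)/(a+b−2) = 6/18.9 ≈ 0.317.

p̂_MAP = 0.317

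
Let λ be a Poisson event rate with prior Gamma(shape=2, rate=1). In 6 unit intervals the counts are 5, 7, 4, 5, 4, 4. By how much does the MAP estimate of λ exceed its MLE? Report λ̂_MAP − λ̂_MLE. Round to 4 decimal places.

Σxᵢ = 29. Posterior is Gamma(31, 7); MAP = (31−1)/7 = 30/7 ≈ 4.28571.
MLE = x̄ = 29/6 ≈ 4.83333.
Difference = 30/7 − 29/6 = -23/42 ≈ -0.5476.

MAP − MLE = -0.5476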